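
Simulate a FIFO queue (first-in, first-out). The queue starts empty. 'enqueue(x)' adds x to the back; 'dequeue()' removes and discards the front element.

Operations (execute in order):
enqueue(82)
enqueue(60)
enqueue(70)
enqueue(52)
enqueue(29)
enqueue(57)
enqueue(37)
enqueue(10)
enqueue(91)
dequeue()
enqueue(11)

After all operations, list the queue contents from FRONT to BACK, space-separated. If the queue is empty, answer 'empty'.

Answer: 60 70 52 29 57 37 10 91 11

Derivation:
enqueue(82): [82]
enqueue(60): [82, 60]
enqueue(70): [82, 60, 70]
enqueue(52): [82, 60, 70, 52]
enqueue(29): [82, 60, 70, 52, 29]
enqueue(57): [82, 60, 70, 52, 29, 57]
enqueue(37): [82, 60, 70, 52, 29, 57, 37]
enqueue(10): [82, 60, 70, 52, 29, 57, 37, 10]
enqueue(91): [82, 60, 70, 52, 29, 57, 37, 10, 91]
dequeue(): [60, 70, 52, 29, 57, 37, 10, 91]
enqueue(11): [60, 70, 52, 29, 57, 37, 10, 91, 11]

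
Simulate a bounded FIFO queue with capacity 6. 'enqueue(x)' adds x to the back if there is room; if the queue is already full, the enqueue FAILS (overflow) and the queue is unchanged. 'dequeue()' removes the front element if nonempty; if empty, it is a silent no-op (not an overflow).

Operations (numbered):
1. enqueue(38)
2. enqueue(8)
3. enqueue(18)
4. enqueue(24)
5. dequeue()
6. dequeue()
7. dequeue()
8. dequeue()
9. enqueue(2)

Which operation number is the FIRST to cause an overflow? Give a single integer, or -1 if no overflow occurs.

1. enqueue(38): size=1
2. enqueue(8): size=2
3. enqueue(18): size=3
4. enqueue(24): size=4
5. dequeue(): size=3
6. dequeue(): size=2
7. dequeue(): size=1
8. dequeue(): size=0
9. enqueue(2): size=1

Answer: -1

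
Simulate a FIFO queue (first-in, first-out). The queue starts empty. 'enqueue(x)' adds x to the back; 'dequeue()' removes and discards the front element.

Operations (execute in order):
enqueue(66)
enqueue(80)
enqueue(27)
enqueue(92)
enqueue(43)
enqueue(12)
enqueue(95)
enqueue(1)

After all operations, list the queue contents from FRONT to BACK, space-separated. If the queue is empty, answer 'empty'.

enqueue(66): [66]
enqueue(80): [66, 80]
enqueue(27): [66, 80, 27]
enqueue(92): [66, 80, 27, 92]
enqueue(43): [66, 80, 27, 92, 43]
enqueue(12): [66, 80, 27, 92, 43, 12]
enqueue(95): [66, 80, 27, 92, 43, 12, 95]
enqueue(1): [66, 80, 27, 92, 43, 12, 95, 1]

Answer: 66 80 27 92 43 12 95 1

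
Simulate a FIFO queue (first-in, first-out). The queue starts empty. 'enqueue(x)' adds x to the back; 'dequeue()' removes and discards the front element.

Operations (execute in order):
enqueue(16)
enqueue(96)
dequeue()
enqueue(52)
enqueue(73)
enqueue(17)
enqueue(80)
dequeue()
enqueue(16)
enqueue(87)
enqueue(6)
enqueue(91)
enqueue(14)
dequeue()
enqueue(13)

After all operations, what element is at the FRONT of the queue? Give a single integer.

enqueue(16): queue = [16]
enqueue(96): queue = [16, 96]
dequeue(): queue = [96]
enqueue(52): queue = [96, 52]
enqueue(73): queue = [96, 52, 73]
enqueue(17): queue = [96, 52, 73, 17]
enqueue(80): queue = [96, 52, 73, 17, 80]
dequeue(): queue = [52, 73, 17, 80]
enqueue(16): queue = [52, 73, 17, 80, 16]
enqueue(87): queue = [52, 73, 17, 80, 16, 87]
enqueue(6): queue = [52, 73, 17, 80, 16, 87, 6]
enqueue(91): queue = [52, 73, 17, 80, 16, 87, 6, 91]
enqueue(14): queue = [52, 73, 17, 80, 16, 87, 6, 91, 14]
dequeue(): queue = [73, 17, 80, 16, 87, 6, 91, 14]
enqueue(13): queue = [73, 17, 80, 16, 87, 6, 91, 14, 13]

Answer: 73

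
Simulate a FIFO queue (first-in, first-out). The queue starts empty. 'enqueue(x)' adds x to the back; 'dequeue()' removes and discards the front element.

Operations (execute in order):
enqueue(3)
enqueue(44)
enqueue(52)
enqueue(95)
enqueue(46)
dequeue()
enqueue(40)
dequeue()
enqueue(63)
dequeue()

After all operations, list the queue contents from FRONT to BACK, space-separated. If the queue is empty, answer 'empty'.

enqueue(3): [3]
enqueue(44): [3, 44]
enqueue(52): [3, 44, 52]
enqueue(95): [3, 44, 52, 95]
enqueue(46): [3, 44, 52, 95, 46]
dequeue(): [44, 52, 95, 46]
enqueue(40): [44, 52, 95, 46, 40]
dequeue(): [52, 95, 46, 40]
enqueue(63): [52, 95, 46, 40, 63]
dequeue(): [95, 46, 40, 63]

Answer: 95 46 40 63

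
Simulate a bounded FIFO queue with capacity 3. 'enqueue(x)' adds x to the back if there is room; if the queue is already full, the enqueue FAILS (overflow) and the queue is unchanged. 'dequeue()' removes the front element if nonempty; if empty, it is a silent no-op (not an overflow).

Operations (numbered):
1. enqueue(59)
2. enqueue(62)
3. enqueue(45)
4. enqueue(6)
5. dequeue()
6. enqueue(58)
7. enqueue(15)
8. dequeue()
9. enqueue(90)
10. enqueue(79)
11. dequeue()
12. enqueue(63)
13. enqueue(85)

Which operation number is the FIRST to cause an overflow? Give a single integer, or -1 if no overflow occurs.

Answer: 4

Derivation:
1. enqueue(59): size=1
2. enqueue(62): size=2
3. enqueue(45): size=3
4. enqueue(6): size=3=cap → OVERFLOW (fail)
5. dequeue(): size=2
6. enqueue(58): size=3
7. enqueue(15): size=3=cap → OVERFLOW (fail)
8. dequeue(): size=2
9. enqueue(90): size=3
10. enqueue(79): size=3=cap → OVERFLOW (fail)
11. dequeue(): size=2
12. enqueue(63): size=3
13. enqueue(85): size=3=cap → OVERFLOW (fail)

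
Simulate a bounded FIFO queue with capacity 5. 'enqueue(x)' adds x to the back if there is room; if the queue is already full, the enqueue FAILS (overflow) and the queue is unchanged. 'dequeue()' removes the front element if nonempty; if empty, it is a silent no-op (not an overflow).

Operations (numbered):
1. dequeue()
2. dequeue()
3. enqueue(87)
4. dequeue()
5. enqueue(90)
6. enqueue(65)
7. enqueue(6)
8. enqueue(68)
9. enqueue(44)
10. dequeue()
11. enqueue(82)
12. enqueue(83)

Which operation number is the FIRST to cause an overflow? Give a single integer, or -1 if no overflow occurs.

1. dequeue(): empty, no-op, size=0
2. dequeue(): empty, no-op, size=0
3. enqueue(87): size=1
4. dequeue(): size=0
5. enqueue(90): size=1
6. enqueue(65): size=2
7. enqueue(6): size=3
8. enqueue(68): size=4
9. enqueue(44): size=5
10. dequeue(): size=4
11. enqueue(82): size=5
12. enqueue(83): size=5=cap → OVERFLOW (fail)

Answer: 12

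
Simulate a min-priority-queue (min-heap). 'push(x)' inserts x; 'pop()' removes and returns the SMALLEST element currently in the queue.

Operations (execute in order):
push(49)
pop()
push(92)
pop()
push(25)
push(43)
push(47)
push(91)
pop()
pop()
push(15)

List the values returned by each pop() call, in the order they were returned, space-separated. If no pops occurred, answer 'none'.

Answer: 49 92 25 43

Derivation:
push(49): heap contents = [49]
pop() → 49: heap contents = []
push(92): heap contents = [92]
pop() → 92: heap contents = []
push(25): heap contents = [25]
push(43): heap contents = [25, 43]
push(47): heap contents = [25, 43, 47]
push(91): heap contents = [25, 43, 47, 91]
pop() → 25: heap contents = [43, 47, 91]
pop() → 43: heap contents = [47, 91]
push(15): heap contents = [15, 47, 91]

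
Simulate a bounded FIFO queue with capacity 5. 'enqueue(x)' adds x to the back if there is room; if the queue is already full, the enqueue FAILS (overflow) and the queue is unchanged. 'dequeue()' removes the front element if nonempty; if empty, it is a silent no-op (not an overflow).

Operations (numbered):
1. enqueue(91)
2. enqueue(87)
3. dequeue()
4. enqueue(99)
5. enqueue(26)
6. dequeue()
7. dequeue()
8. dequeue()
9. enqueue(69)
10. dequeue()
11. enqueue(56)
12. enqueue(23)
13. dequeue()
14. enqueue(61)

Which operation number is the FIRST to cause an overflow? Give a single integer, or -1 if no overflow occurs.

Answer: -1

Derivation:
1. enqueue(91): size=1
2. enqueue(87): size=2
3. dequeue(): size=1
4. enqueue(99): size=2
5. enqueue(26): size=3
6. dequeue(): size=2
7. dequeue(): size=1
8. dequeue(): size=0
9. enqueue(69): size=1
10. dequeue(): size=0
11. enqueue(56): size=1
12. enqueue(23): size=2
13. dequeue(): size=1
14. enqueue(61): size=2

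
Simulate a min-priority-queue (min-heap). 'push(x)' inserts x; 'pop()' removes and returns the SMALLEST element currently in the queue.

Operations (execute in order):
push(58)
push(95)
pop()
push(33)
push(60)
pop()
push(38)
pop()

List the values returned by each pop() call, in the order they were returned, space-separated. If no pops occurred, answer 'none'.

push(58): heap contents = [58]
push(95): heap contents = [58, 95]
pop() → 58: heap contents = [95]
push(33): heap contents = [33, 95]
push(60): heap contents = [33, 60, 95]
pop() → 33: heap contents = [60, 95]
push(38): heap contents = [38, 60, 95]
pop() → 38: heap contents = [60, 95]

Answer: 58 33 38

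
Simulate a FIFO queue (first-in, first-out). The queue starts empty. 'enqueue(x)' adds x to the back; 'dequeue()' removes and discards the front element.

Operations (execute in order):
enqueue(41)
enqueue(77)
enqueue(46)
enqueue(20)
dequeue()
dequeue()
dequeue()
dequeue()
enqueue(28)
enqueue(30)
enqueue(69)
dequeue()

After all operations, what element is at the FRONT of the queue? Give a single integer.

Answer: 30

Derivation:
enqueue(41): queue = [41]
enqueue(77): queue = [41, 77]
enqueue(46): queue = [41, 77, 46]
enqueue(20): queue = [41, 77, 46, 20]
dequeue(): queue = [77, 46, 20]
dequeue(): queue = [46, 20]
dequeue(): queue = [20]
dequeue(): queue = []
enqueue(28): queue = [28]
enqueue(30): queue = [28, 30]
enqueue(69): queue = [28, 30, 69]
dequeue(): queue = [30, 69]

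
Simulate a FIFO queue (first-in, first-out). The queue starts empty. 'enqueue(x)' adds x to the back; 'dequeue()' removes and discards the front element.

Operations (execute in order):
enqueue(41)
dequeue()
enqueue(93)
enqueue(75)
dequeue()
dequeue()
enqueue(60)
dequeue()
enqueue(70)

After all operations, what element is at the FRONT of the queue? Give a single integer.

Answer: 70

Derivation:
enqueue(41): queue = [41]
dequeue(): queue = []
enqueue(93): queue = [93]
enqueue(75): queue = [93, 75]
dequeue(): queue = [75]
dequeue(): queue = []
enqueue(60): queue = [60]
dequeue(): queue = []
enqueue(70): queue = [70]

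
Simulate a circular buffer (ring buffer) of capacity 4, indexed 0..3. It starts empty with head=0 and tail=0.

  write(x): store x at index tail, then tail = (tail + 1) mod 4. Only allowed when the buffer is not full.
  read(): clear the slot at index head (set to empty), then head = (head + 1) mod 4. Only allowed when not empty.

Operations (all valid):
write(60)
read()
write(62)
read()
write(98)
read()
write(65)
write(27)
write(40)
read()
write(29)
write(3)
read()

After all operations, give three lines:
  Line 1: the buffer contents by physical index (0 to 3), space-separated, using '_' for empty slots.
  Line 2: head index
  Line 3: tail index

write(60): buf=[60 _ _ _], head=0, tail=1, size=1
read(): buf=[_ _ _ _], head=1, tail=1, size=0
write(62): buf=[_ 62 _ _], head=1, tail=2, size=1
read(): buf=[_ _ _ _], head=2, tail=2, size=0
write(98): buf=[_ _ 98 _], head=2, tail=3, size=1
read(): buf=[_ _ _ _], head=3, tail=3, size=0
write(65): buf=[_ _ _ 65], head=3, tail=0, size=1
write(27): buf=[27 _ _ 65], head=3, tail=1, size=2
write(40): buf=[27 40 _ 65], head=3, tail=2, size=3
read(): buf=[27 40 _ _], head=0, tail=2, size=2
write(29): buf=[27 40 29 _], head=0, tail=3, size=3
write(3): buf=[27 40 29 3], head=0, tail=0, size=4
read(): buf=[_ 40 29 3], head=1, tail=0, size=3

Answer: _ 40 29 3
1
0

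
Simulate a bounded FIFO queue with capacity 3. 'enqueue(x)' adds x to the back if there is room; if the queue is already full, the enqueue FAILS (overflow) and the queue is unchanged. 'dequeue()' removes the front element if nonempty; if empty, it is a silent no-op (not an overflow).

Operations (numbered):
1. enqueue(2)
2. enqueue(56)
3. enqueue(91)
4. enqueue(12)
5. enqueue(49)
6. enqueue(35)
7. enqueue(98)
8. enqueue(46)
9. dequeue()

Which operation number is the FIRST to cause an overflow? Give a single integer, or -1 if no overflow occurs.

Answer: 4

Derivation:
1. enqueue(2): size=1
2. enqueue(56): size=2
3. enqueue(91): size=3
4. enqueue(12): size=3=cap → OVERFLOW (fail)
5. enqueue(49): size=3=cap → OVERFLOW (fail)
6. enqueue(35): size=3=cap → OVERFLOW (fail)
7. enqueue(98): size=3=cap → OVERFLOW (fail)
8. enqueue(46): size=3=cap → OVERFLOW (fail)
9. dequeue(): size=2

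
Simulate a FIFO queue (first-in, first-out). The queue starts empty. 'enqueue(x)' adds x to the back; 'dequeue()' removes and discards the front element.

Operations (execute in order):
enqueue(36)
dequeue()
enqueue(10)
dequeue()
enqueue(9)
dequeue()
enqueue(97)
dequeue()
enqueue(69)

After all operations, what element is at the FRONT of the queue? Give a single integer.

Answer: 69

Derivation:
enqueue(36): queue = [36]
dequeue(): queue = []
enqueue(10): queue = [10]
dequeue(): queue = []
enqueue(9): queue = [9]
dequeue(): queue = []
enqueue(97): queue = [97]
dequeue(): queue = []
enqueue(69): queue = [69]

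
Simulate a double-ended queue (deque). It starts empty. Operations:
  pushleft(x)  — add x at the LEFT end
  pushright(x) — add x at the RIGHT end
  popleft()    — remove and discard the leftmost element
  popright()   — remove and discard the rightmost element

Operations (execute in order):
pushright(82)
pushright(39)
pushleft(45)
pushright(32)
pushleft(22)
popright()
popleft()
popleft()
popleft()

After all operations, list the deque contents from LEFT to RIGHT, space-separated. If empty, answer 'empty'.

pushright(82): [82]
pushright(39): [82, 39]
pushleft(45): [45, 82, 39]
pushright(32): [45, 82, 39, 32]
pushleft(22): [22, 45, 82, 39, 32]
popright(): [22, 45, 82, 39]
popleft(): [45, 82, 39]
popleft(): [82, 39]
popleft(): [39]

Answer: 39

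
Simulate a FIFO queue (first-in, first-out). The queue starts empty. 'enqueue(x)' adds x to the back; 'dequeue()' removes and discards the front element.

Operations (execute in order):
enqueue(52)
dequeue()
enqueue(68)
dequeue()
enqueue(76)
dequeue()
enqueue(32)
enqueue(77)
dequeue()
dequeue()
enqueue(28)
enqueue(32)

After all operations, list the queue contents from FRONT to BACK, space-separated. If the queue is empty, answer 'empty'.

Answer: 28 32

Derivation:
enqueue(52): [52]
dequeue(): []
enqueue(68): [68]
dequeue(): []
enqueue(76): [76]
dequeue(): []
enqueue(32): [32]
enqueue(77): [32, 77]
dequeue(): [77]
dequeue(): []
enqueue(28): [28]
enqueue(32): [28, 32]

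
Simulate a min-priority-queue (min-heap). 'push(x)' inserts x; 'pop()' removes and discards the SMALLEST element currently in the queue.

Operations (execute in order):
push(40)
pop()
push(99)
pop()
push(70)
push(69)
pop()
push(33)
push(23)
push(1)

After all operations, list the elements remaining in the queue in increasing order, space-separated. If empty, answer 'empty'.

push(40): heap contents = [40]
pop() → 40: heap contents = []
push(99): heap contents = [99]
pop() → 99: heap contents = []
push(70): heap contents = [70]
push(69): heap contents = [69, 70]
pop() → 69: heap contents = [70]
push(33): heap contents = [33, 70]
push(23): heap contents = [23, 33, 70]
push(1): heap contents = [1, 23, 33, 70]

Answer: 1 23 33 70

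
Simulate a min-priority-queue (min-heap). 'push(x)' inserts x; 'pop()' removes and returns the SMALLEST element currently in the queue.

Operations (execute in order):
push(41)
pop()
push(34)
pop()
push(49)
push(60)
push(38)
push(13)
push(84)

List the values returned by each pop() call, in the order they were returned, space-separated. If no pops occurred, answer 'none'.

Answer: 41 34

Derivation:
push(41): heap contents = [41]
pop() → 41: heap contents = []
push(34): heap contents = [34]
pop() → 34: heap contents = []
push(49): heap contents = [49]
push(60): heap contents = [49, 60]
push(38): heap contents = [38, 49, 60]
push(13): heap contents = [13, 38, 49, 60]
push(84): heap contents = [13, 38, 49, 60, 84]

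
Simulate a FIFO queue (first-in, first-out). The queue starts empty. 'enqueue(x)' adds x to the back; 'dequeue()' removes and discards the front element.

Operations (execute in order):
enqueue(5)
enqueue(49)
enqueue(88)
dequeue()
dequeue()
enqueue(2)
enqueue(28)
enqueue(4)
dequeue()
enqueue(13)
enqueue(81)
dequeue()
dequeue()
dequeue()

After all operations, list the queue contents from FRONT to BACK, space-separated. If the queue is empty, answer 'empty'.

Answer: 13 81

Derivation:
enqueue(5): [5]
enqueue(49): [5, 49]
enqueue(88): [5, 49, 88]
dequeue(): [49, 88]
dequeue(): [88]
enqueue(2): [88, 2]
enqueue(28): [88, 2, 28]
enqueue(4): [88, 2, 28, 4]
dequeue(): [2, 28, 4]
enqueue(13): [2, 28, 4, 13]
enqueue(81): [2, 28, 4, 13, 81]
dequeue(): [28, 4, 13, 81]
dequeue(): [4, 13, 81]
dequeue(): [13, 81]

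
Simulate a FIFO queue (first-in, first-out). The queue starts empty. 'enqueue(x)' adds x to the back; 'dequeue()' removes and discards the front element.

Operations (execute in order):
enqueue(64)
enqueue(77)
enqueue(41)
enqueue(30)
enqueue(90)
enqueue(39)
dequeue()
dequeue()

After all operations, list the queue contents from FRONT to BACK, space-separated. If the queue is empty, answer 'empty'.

Answer: 41 30 90 39

Derivation:
enqueue(64): [64]
enqueue(77): [64, 77]
enqueue(41): [64, 77, 41]
enqueue(30): [64, 77, 41, 30]
enqueue(90): [64, 77, 41, 30, 90]
enqueue(39): [64, 77, 41, 30, 90, 39]
dequeue(): [77, 41, 30, 90, 39]
dequeue(): [41, 30, 90, 39]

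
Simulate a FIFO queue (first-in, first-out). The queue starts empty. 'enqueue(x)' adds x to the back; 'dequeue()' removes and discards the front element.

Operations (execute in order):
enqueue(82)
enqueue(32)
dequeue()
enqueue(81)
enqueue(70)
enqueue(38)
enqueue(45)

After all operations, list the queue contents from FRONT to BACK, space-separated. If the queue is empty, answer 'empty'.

Answer: 32 81 70 38 45

Derivation:
enqueue(82): [82]
enqueue(32): [82, 32]
dequeue(): [32]
enqueue(81): [32, 81]
enqueue(70): [32, 81, 70]
enqueue(38): [32, 81, 70, 38]
enqueue(45): [32, 81, 70, 38, 45]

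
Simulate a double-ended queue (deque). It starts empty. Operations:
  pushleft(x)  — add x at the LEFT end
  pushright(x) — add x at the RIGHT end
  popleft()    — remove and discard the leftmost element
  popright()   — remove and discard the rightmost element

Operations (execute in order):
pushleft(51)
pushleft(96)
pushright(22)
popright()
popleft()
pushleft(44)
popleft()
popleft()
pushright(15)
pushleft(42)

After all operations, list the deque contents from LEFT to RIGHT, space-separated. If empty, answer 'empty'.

Answer: 42 15

Derivation:
pushleft(51): [51]
pushleft(96): [96, 51]
pushright(22): [96, 51, 22]
popright(): [96, 51]
popleft(): [51]
pushleft(44): [44, 51]
popleft(): [51]
popleft(): []
pushright(15): [15]
pushleft(42): [42, 15]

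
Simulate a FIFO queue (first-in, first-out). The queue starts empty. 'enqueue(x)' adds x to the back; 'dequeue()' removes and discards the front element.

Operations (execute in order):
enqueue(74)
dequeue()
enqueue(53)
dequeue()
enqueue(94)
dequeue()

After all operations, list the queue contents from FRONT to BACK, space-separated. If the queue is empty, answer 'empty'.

Answer: empty

Derivation:
enqueue(74): [74]
dequeue(): []
enqueue(53): [53]
dequeue(): []
enqueue(94): [94]
dequeue(): []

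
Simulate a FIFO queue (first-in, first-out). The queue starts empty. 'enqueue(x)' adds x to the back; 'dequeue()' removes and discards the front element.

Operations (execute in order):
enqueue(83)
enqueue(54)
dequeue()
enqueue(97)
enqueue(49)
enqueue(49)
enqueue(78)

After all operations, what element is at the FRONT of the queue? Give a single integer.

Answer: 54

Derivation:
enqueue(83): queue = [83]
enqueue(54): queue = [83, 54]
dequeue(): queue = [54]
enqueue(97): queue = [54, 97]
enqueue(49): queue = [54, 97, 49]
enqueue(49): queue = [54, 97, 49, 49]
enqueue(78): queue = [54, 97, 49, 49, 78]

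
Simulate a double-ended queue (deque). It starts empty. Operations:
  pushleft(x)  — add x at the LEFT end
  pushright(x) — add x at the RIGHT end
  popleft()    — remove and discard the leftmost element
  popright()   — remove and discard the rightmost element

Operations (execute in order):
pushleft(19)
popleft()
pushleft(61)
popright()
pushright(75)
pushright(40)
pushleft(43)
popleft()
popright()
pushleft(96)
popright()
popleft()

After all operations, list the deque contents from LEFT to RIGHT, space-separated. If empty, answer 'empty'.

Answer: empty

Derivation:
pushleft(19): [19]
popleft(): []
pushleft(61): [61]
popright(): []
pushright(75): [75]
pushright(40): [75, 40]
pushleft(43): [43, 75, 40]
popleft(): [75, 40]
popright(): [75]
pushleft(96): [96, 75]
popright(): [96]
popleft(): []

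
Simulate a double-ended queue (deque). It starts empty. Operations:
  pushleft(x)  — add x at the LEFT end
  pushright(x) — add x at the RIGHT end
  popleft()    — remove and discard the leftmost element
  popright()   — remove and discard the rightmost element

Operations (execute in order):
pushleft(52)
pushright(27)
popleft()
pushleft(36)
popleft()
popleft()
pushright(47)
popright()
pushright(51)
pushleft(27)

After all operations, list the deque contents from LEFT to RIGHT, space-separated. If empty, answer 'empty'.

Answer: 27 51

Derivation:
pushleft(52): [52]
pushright(27): [52, 27]
popleft(): [27]
pushleft(36): [36, 27]
popleft(): [27]
popleft(): []
pushright(47): [47]
popright(): []
pushright(51): [51]
pushleft(27): [27, 51]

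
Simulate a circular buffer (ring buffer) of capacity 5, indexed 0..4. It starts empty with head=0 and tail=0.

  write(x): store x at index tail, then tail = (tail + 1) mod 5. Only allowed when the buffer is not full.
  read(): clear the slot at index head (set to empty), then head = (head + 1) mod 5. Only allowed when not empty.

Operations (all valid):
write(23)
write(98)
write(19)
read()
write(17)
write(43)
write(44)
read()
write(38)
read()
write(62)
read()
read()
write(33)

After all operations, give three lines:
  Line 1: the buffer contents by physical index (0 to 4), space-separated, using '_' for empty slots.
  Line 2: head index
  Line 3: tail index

Answer: 44 38 62 33 _
0
4

Derivation:
write(23): buf=[23 _ _ _ _], head=0, tail=1, size=1
write(98): buf=[23 98 _ _ _], head=0, tail=2, size=2
write(19): buf=[23 98 19 _ _], head=0, tail=3, size=3
read(): buf=[_ 98 19 _ _], head=1, tail=3, size=2
write(17): buf=[_ 98 19 17 _], head=1, tail=4, size=3
write(43): buf=[_ 98 19 17 43], head=1, tail=0, size=4
write(44): buf=[44 98 19 17 43], head=1, tail=1, size=5
read(): buf=[44 _ 19 17 43], head=2, tail=1, size=4
write(38): buf=[44 38 19 17 43], head=2, tail=2, size=5
read(): buf=[44 38 _ 17 43], head=3, tail=2, size=4
write(62): buf=[44 38 62 17 43], head=3, tail=3, size=5
read(): buf=[44 38 62 _ 43], head=4, tail=3, size=4
read(): buf=[44 38 62 _ _], head=0, tail=3, size=3
write(33): buf=[44 38 62 33 _], head=0, tail=4, size=4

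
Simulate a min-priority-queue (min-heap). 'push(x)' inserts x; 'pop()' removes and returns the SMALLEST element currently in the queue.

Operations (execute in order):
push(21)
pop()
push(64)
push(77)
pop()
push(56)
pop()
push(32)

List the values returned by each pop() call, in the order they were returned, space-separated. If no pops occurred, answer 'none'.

Answer: 21 64 56

Derivation:
push(21): heap contents = [21]
pop() → 21: heap contents = []
push(64): heap contents = [64]
push(77): heap contents = [64, 77]
pop() → 64: heap contents = [77]
push(56): heap contents = [56, 77]
pop() → 56: heap contents = [77]
push(32): heap contents = [32, 77]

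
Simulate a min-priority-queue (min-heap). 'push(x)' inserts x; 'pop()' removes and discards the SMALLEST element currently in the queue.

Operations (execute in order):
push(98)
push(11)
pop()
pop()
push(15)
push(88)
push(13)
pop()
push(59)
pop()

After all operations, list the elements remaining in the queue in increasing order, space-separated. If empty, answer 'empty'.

Answer: 59 88

Derivation:
push(98): heap contents = [98]
push(11): heap contents = [11, 98]
pop() → 11: heap contents = [98]
pop() → 98: heap contents = []
push(15): heap contents = [15]
push(88): heap contents = [15, 88]
push(13): heap contents = [13, 15, 88]
pop() → 13: heap contents = [15, 88]
push(59): heap contents = [15, 59, 88]
pop() → 15: heap contents = [59, 88]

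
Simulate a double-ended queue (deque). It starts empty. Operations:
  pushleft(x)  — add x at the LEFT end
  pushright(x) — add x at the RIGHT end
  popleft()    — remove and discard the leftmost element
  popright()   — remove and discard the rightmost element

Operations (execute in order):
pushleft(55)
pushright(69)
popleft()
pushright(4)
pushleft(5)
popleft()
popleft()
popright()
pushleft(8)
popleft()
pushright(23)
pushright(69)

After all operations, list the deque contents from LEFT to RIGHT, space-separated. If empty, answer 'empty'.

pushleft(55): [55]
pushright(69): [55, 69]
popleft(): [69]
pushright(4): [69, 4]
pushleft(5): [5, 69, 4]
popleft(): [69, 4]
popleft(): [4]
popright(): []
pushleft(8): [8]
popleft(): []
pushright(23): [23]
pushright(69): [23, 69]

Answer: 23 69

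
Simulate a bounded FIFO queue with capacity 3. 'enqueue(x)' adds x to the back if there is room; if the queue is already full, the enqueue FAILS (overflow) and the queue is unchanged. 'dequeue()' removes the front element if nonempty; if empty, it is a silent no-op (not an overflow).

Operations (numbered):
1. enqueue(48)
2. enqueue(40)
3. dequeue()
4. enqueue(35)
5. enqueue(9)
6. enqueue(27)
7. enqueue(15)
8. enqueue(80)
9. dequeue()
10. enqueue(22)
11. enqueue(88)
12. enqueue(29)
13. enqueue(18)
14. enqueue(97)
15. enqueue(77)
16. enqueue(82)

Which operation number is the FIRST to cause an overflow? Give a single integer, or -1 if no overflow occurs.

1. enqueue(48): size=1
2. enqueue(40): size=2
3. dequeue(): size=1
4. enqueue(35): size=2
5. enqueue(9): size=3
6. enqueue(27): size=3=cap → OVERFLOW (fail)
7. enqueue(15): size=3=cap → OVERFLOW (fail)
8. enqueue(80): size=3=cap → OVERFLOW (fail)
9. dequeue(): size=2
10. enqueue(22): size=3
11. enqueue(88): size=3=cap → OVERFLOW (fail)
12. enqueue(29): size=3=cap → OVERFLOW (fail)
13. enqueue(18): size=3=cap → OVERFLOW (fail)
14. enqueue(97): size=3=cap → OVERFLOW (fail)
15. enqueue(77): size=3=cap → OVERFLOW (fail)
16. enqueue(82): size=3=cap → OVERFLOW (fail)

Answer: 6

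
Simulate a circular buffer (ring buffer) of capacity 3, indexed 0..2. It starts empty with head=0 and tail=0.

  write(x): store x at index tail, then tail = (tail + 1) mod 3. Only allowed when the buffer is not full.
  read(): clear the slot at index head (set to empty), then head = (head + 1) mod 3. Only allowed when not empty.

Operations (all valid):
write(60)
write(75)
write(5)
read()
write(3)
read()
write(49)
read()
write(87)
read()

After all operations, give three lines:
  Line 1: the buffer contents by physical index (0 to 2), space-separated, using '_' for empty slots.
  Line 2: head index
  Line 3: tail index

write(60): buf=[60 _ _], head=0, tail=1, size=1
write(75): buf=[60 75 _], head=0, tail=2, size=2
write(5): buf=[60 75 5], head=0, tail=0, size=3
read(): buf=[_ 75 5], head=1, tail=0, size=2
write(3): buf=[3 75 5], head=1, tail=1, size=3
read(): buf=[3 _ 5], head=2, tail=1, size=2
write(49): buf=[3 49 5], head=2, tail=2, size=3
read(): buf=[3 49 _], head=0, tail=2, size=2
write(87): buf=[3 49 87], head=0, tail=0, size=3
read(): buf=[_ 49 87], head=1, tail=0, size=2

Answer: _ 49 87
1
0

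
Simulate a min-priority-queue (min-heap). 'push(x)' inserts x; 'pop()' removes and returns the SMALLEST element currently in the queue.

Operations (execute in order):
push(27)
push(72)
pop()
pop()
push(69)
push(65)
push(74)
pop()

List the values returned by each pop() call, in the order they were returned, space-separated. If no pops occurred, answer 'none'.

push(27): heap contents = [27]
push(72): heap contents = [27, 72]
pop() → 27: heap contents = [72]
pop() → 72: heap contents = []
push(69): heap contents = [69]
push(65): heap contents = [65, 69]
push(74): heap contents = [65, 69, 74]
pop() → 65: heap contents = [69, 74]

Answer: 27 72 65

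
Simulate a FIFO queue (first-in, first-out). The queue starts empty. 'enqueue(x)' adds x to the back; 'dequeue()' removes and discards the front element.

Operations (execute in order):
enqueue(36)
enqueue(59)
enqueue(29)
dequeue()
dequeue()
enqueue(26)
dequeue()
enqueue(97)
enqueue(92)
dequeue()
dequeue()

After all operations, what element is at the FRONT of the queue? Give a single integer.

enqueue(36): queue = [36]
enqueue(59): queue = [36, 59]
enqueue(29): queue = [36, 59, 29]
dequeue(): queue = [59, 29]
dequeue(): queue = [29]
enqueue(26): queue = [29, 26]
dequeue(): queue = [26]
enqueue(97): queue = [26, 97]
enqueue(92): queue = [26, 97, 92]
dequeue(): queue = [97, 92]
dequeue(): queue = [92]

Answer: 92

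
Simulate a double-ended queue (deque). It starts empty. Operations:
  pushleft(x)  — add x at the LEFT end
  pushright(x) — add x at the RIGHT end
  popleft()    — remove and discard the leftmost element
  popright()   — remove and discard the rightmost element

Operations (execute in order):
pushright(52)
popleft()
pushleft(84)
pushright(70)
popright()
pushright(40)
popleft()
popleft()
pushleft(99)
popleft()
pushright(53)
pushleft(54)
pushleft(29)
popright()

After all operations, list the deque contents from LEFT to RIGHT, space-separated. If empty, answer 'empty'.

pushright(52): [52]
popleft(): []
pushleft(84): [84]
pushright(70): [84, 70]
popright(): [84]
pushright(40): [84, 40]
popleft(): [40]
popleft(): []
pushleft(99): [99]
popleft(): []
pushright(53): [53]
pushleft(54): [54, 53]
pushleft(29): [29, 54, 53]
popright(): [29, 54]

Answer: 29 54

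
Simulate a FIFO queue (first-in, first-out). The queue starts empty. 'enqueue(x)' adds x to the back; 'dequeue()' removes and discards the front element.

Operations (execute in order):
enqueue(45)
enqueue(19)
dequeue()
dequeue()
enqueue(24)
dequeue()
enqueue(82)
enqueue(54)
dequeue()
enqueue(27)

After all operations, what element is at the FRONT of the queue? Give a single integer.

Answer: 54

Derivation:
enqueue(45): queue = [45]
enqueue(19): queue = [45, 19]
dequeue(): queue = [19]
dequeue(): queue = []
enqueue(24): queue = [24]
dequeue(): queue = []
enqueue(82): queue = [82]
enqueue(54): queue = [82, 54]
dequeue(): queue = [54]
enqueue(27): queue = [54, 27]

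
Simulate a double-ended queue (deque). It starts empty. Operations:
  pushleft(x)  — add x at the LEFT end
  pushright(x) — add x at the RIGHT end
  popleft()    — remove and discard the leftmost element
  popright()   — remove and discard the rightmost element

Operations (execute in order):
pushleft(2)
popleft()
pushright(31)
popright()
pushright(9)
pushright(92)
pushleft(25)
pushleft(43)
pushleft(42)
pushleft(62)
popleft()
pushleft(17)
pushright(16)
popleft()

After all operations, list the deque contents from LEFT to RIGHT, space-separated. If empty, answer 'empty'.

Answer: 42 43 25 9 92 16

Derivation:
pushleft(2): [2]
popleft(): []
pushright(31): [31]
popright(): []
pushright(9): [9]
pushright(92): [9, 92]
pushleft(25): [25, 9, 92]
pushleft(43): [43, 25, 9, 92]
pushleft(42): [42, 43, 25, 9, 92]
pushleft(62): [62, 42, 43, 25, 9, 92]
popleft(): [42, 43, 25, 9, 92]
pushleft(17): [17, 42, 43, 25, 9, 92]
pushright(16): [17, 42, 43, 25, 9, 92, 16]
popleft(): [42, 43, 25, 9, 92, 16]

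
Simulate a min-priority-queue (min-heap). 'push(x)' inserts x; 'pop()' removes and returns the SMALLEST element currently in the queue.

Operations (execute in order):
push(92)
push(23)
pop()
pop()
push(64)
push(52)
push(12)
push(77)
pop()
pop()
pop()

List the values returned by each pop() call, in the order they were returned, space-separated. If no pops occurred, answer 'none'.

push(92): heap contents = [92]
push(23): heap contents = [23, 92]
pop() → 23: heap contents = [92]
pop() → 92: heap contents = []
push(64): heap contents = [64]
push(52): heap contents = [52, 64]
push(12): heap contents = [12, 52, 64]
push(77): heap contents = [12, 52, 64, 77]
pop() → 12: heap contents = [52, 64, 77]
pop() → 52: heap contents = [64, 77]
pop() → 64: heap contents = [77]

Answer: 23 92 12 52 64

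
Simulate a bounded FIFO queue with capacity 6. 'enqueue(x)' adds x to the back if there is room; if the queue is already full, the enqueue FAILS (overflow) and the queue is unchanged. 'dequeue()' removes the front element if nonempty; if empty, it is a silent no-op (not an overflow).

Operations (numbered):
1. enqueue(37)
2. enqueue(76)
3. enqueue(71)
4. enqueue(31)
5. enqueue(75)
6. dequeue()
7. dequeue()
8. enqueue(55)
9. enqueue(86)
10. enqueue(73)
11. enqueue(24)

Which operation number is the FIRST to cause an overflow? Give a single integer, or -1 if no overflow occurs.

1. enqueue(37): size=1
2. enqueue(76): size=2
3. enqueue(71): size=3
4. enqueue(31): size=4
5. enqueue(75): size=5
6. dequeue(): size=4
7. dequeue(): size=3
8. enqueue(55): size=4
9. enqueue(86): size=5
10. enqueue(73): size=6
11. enqueue(24): size=6=cap → OVERFLOW (fail)

Answer: 11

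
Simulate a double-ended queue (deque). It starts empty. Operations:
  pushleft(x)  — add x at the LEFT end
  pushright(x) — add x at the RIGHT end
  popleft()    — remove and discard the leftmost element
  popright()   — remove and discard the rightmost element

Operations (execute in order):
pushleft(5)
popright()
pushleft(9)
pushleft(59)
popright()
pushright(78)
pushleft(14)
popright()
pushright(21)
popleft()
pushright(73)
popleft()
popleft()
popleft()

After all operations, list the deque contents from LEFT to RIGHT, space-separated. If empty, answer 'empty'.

Answer: empty

Derivation:
pushleft(5): [5]
popright(): []
pushleft(9): [9]
pushleft(59): [59, 9]
popright(): [59]
pushright(78): [59, 78]
pushleft(14): [14, 59, 78]
popright(): [14, 59]
pushright(21): [14, 59, 21]
popleft(): [59, 21]
pushright(73): [59, 21, 73]
popleft(): [21, 73]
popleft(): [73]
popleft(): []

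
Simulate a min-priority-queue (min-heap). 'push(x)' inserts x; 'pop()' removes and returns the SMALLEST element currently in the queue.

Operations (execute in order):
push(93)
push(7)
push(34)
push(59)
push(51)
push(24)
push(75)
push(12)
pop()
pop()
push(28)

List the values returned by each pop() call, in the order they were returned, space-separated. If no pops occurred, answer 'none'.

Answer: 7 12

Derivation:
push(93): heap contents = [93]
push(7): heap contents = [7, 93]
push(34): heap contents = [7, 34, 93]
push(59): heap contents = [7, 34, 59, 93]
push(51): heap contents = [7, 34, 51, 59, 93]
push(24): heap contents = [7, 24, 34, 51, 59, 93]
push(75): heap contents = [7, 24, 34, 51, 59, 75, 93]
push(12): heap contents = [7, 12, 24, 34, 51, 59, 75, 93]
pop() → 7: heap contents = [12, 24, 34, 51, 59, 75, 93]
pop() → 12: heap contents = [24, 34, 51, 59, 75, 93]
push(28): heap contents = [24, 28, 34, 51, 59, 75, 93]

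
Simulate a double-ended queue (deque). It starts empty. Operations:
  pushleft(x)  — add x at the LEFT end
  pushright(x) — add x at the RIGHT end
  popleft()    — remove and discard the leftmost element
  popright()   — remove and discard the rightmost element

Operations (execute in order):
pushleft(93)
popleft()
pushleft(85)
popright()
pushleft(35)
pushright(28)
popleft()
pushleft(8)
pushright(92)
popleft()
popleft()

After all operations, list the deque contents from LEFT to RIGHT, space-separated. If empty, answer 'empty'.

Answer: 92

Derivation:
pushleft(93): [93]
popleft(): []
pushleft(85): [85]
popright(): []
pushleft(35): [35]
pushright(28): [35, 28]
popleft(): [28]
pushleft(8): [8, 28]
pushright(92): [8, 28, 92]
popleft(): [28, 92]
popleft(): [92]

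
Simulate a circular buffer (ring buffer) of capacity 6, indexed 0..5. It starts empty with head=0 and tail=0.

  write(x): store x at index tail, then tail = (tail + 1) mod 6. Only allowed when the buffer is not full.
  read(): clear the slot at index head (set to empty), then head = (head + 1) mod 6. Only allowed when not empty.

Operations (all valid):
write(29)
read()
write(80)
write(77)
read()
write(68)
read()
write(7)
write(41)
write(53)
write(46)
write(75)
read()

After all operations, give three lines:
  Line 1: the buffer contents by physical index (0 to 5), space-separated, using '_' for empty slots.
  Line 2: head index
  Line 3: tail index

Answer: 53 46 75 _ 7 41
4
3

Derivation:
write(29): buf=[29 _ _ _ _ _], head=0, tail=1, size=1
read(): buf=[_ _ _ _ _ _], head=1, tail=1, size=0
write(80): buf=[_ 80 _ _ _ _], head=1, tail=2, size=1
write(77): buf=[_ 80 77 _ _ _], head=1, tail=3, size=2
read(): buf=[_ _ 77 _ _ _], head=2, tail=3, size=1
write(68): buf=[_ _ 77 68 _ _], head=2, tail=4, size=2
read(): buf=[_ _ _ 68 _ _], head=3, tail=4, size=1
write(7): buf=[_ _ _ 68 7 _], head=3, tail=5, size=2
write(41): buf=[_ _ _ 68 7 41], head=3, tail=0, size=3
write(53): buf=[53 _ _ 68 7 41], head=3, tail=1, size=4
write(46): buf=[53 46 _ 68 7 41], head=3, tail=2, size=5
write(75): buf=[53 46 75 68 7 41], head=3, tail=3, size=6
read(): buf=[53 46 75 _ 7 41], head=4, tail=3, size=5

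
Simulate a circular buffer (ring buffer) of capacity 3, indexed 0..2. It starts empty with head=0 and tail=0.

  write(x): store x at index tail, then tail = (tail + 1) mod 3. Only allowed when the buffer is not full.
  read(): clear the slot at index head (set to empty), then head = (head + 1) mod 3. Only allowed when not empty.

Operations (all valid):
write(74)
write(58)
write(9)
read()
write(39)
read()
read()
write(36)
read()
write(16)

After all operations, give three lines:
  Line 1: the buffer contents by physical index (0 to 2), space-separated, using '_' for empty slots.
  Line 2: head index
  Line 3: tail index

write(74): buf=[74 _ _], head=0, tail=1, size=1
write(58): buf=[74 58 _], head=0, tail=2, size=2
write(9): buf=[74 58 9], head=0, tail=0, size=3
read(): buf=[_ 58 9], head=1, tail=0, size=2
write(39): buf=[39 58 9], head=1, tail=1, size=3
read(): buf=[39 _ 9], head=2, tail=1, size=2
read(): buf=[39 _ _], head=0, tail=1, size=1
write(36): buf=[39 36 _], head=0, tail=2, size=2
read(): buf=[_ 36 _], head=1, tail=2, size=1
write(16): buf=[_ 36 16], head=1, tail=0, size=2

Answer: _ 36 16
1
0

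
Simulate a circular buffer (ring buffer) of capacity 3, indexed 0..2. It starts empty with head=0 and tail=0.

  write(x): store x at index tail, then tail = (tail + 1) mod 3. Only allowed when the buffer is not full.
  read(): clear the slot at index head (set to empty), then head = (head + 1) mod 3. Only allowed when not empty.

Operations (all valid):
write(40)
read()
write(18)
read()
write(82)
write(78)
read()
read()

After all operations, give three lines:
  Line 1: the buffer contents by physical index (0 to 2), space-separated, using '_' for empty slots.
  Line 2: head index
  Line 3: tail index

write(40): buf=[40 _ _], head=0, tail=1, size=1
read(): buf=[_ _ _], head=1, tail=1, size=0
write(18): buf=[_ 18 _], head=1, tail=2, size=1
read(): buf=[_ _ _], head=2, tail=2, size=0
write(82): buf=[_ _ 82], head=2, tail=0, size=1
write(78): buf=[78 _ 82], head=2, tail=1, size=2
read(): buf=[78 _ _], head=0, tail=1, size=1
read(): buf=[_ _ _], head=1, tail=1, size=0

Answer: _ _ _
1
1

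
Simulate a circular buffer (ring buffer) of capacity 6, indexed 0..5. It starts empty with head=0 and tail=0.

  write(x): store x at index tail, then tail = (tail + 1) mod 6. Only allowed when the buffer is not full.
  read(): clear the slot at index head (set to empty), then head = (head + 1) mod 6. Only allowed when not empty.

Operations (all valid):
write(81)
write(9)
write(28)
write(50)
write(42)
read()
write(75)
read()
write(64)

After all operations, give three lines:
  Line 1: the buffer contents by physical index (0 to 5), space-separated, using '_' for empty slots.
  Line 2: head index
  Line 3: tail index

write(81): buf=[81 _ _ _ _ _], head=0, tail=1, size=1
write(9): buf=[81 9 _ _ _ _], head=0, tail=2, size=2
write(28): buf=[81 9 28 _ _ _], head=0, tail=3, size=3
write(50): buf=[81 9 28 50 _ _], head=0, tail=4, size=4
write(42): buf=[81 9 28 50 42 _], head=0, tail=5, size=5
read(): buf=[_ 9 28 50 42 _], head=1, tail=5, size=4
write(75): buf=[_ 9 28 50 42 75], head=1, tail=0, size=5
read(): buf=[_ _ 28 50 42 75], head=2, tail=0, size=4
write(64): buf=[64 _ 28 50 42 75], head=2, tail=1, size=5

Answer: 64 _ 28 50 42 75
2
1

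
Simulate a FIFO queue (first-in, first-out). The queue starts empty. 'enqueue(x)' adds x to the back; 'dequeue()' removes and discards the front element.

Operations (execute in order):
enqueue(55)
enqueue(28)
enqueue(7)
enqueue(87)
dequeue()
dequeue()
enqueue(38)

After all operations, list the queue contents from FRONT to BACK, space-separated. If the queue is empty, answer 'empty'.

enqueue(55): [55]
enqueue(28): [55, 28]
enqueue(7): [55, 28, 7]
enqueue(87): [55, 28, 7, 87]
dequeue(): [28, 7, 87]
dequeue(): [7, 87]
enqueue(38): [7, 87, 38]

Answer: 7 87 38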